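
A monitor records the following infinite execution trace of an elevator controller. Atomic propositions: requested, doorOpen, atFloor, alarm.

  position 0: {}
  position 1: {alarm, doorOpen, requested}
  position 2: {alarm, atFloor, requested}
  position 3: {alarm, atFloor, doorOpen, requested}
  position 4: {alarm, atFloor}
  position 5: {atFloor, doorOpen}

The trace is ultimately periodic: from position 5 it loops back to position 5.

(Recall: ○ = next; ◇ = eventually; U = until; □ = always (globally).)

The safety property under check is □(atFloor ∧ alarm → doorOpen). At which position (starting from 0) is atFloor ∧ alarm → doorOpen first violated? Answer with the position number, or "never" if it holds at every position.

Check atFloor ∧ alarm → doorOpen at each position in order: 0 ✓, 1 ✓.
At position 2 the labels are {alarm, atFloor, requested}, so atFloor ∧ alarm → doorOpen is false there. This is the first violation.

2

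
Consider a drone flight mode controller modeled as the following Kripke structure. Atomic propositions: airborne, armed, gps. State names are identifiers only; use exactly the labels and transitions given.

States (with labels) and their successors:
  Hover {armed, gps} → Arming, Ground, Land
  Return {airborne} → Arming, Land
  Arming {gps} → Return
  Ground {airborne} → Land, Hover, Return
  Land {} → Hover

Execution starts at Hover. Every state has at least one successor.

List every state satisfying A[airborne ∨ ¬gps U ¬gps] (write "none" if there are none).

{Return, Ground, Land}

States satisfying airborne ∨ ¬gps: {Return, Ground, Land}.
States satisfying ¬gps: {Return, Ground, Land}.
States satisfying A[airborne ∨ ¬gps U ¬gps]: {Return, Ground, Land}.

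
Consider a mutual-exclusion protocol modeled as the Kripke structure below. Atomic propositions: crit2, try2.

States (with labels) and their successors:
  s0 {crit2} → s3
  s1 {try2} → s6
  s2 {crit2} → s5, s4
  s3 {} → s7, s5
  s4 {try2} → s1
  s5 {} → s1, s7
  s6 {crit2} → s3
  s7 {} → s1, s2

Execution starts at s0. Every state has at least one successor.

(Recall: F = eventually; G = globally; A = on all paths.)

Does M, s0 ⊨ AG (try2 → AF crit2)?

States satisfying try2 → AF crit2: {s0, s1, s2, s3, s4, s5, s6, s7}.
States satisfying AG (try2 → AF crit2): {s0, s1, s2, s3, s4, s5, s6, s7}.
Every state reachable from s0 satisfies try2 → AF crit2.
s0 ∈ Sat(AG (try2 → AF crit2)).

Holds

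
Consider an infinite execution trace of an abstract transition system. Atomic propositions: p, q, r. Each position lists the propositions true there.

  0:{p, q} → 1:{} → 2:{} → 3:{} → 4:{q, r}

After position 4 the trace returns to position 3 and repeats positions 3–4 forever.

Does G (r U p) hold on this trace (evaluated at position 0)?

r U p must hold at every position from 0 onward. It fails at position 1, so G (r U p) is false.

Does not hold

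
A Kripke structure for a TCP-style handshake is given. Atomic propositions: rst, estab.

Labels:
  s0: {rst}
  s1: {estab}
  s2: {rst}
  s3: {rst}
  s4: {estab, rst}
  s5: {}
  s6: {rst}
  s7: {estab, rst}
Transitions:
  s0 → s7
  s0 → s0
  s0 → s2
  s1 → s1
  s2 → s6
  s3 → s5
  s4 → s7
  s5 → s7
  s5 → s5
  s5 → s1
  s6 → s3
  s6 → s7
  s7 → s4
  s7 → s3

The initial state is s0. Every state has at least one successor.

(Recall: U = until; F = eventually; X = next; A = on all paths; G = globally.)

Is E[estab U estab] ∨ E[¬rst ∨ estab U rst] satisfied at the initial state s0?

Yes

States satisfying estab: {s1, s4, s7}.
States satisfying E[estab U estab]: {s1, s4, s7}.
States satisfying ¬rst ∨ estab: {s1, s4, s5, s7}.
States satisfying rst: {s0, s2, s3, s4, s6, s7}.
States satisfying E[¬rst ∨ estab U rst]: {s0, s2, s3, s4, s5, s6, s7}.
States satisfying E[estab U estab] ∨ E[¬rst ∨ estab U rst]: {s0, s1, s2, s3, s4, s5, s6, s7}.
s0 ∈ Sat(E[estab U estab] ∨ E[¬rst ∨ estab U rst]).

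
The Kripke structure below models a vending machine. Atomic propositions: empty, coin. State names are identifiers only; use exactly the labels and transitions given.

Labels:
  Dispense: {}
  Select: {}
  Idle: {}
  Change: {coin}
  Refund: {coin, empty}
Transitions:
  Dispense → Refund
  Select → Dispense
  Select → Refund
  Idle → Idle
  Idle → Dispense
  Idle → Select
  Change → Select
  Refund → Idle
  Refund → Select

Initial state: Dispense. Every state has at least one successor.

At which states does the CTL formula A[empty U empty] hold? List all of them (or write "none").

States satisfying empty: {Refund}.
States satisfying A[empty U empty]: {Refund}.

{Refund}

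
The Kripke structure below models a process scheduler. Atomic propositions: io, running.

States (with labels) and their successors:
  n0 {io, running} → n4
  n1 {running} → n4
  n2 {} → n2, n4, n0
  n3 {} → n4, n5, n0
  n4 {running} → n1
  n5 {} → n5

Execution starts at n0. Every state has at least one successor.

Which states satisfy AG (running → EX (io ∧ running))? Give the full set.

{n5}

States satisfying running → EX (io ∧ running): {n2, n3, n5}.
States satisfying AG (running → EX (io ∧ running)): {n5}.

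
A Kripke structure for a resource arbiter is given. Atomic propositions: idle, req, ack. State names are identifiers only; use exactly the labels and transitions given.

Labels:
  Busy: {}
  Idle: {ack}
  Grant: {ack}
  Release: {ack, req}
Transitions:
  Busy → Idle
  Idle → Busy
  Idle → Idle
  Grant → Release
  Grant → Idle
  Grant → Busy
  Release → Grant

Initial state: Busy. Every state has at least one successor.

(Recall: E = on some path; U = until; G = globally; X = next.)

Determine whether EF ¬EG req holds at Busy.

States satisfying ¬EG req: {Busy, Idle, Grant, Release}.
States satisfying EF ¬EG req: {Busy, Idle, Grant, Release}.
Some path from Busy reaches a state where ¬EG req holds.
Busy ∈ Sat(EF ¬EG req).

Holds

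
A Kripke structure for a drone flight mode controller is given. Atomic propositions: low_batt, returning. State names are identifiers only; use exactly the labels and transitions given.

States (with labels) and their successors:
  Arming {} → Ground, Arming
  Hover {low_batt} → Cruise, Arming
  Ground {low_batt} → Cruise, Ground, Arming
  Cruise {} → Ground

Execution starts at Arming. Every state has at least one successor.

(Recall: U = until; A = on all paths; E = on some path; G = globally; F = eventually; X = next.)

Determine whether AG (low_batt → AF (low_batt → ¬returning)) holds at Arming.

Yes

States satisfying low_batt → AF (low_batt → ¬returning): {Arming, Hover, Ground, Cruise}.
States satisfying AG (low_batt → AF (low_batt → ¬returning)): {Arming, Hover, Ground, Cruise}.
Every state reachable from Arming satisfies low_batt → AF (low_batt → ¬returning).
Arming ∈ Sat(AG (low_batt → AF (low_batt → ¬returning))).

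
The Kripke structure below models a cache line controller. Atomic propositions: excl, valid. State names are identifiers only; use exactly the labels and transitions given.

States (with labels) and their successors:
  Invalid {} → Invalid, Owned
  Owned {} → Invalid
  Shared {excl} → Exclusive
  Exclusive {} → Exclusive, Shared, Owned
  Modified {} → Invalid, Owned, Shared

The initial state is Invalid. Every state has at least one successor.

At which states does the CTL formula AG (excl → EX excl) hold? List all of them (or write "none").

{Invalid, Owned}

States satisfying excl → EX excl: {Invalid, Owned, Exclusive, Modified}.
States satisfying AG (excl → EX excl): {Invalid, Owned}.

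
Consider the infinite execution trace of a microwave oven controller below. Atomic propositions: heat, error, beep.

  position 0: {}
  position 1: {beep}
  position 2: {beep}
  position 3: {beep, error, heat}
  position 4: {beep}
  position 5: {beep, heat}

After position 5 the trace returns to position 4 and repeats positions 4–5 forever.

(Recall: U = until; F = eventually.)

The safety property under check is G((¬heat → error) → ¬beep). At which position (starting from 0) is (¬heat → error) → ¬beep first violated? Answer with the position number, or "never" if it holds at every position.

Check (¬heat → error) → ¬beep at each position in order: 0 ✓, 1 ✓, 2 ✓.
At position 3 the labels are {beep, error, heat}, so (¬heat → error) → ¬beep is false there. This is the first violation.

3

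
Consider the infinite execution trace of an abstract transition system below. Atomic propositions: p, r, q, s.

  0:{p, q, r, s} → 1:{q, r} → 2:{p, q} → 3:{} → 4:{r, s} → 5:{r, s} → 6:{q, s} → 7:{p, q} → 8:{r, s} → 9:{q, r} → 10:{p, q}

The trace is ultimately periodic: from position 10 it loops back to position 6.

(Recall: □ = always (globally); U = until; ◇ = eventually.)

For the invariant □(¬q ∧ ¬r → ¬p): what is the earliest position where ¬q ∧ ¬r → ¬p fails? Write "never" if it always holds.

never

¬q ∧ ¬r → ¬p holds at every position 0..10, and those are all the positions the trace ever visits, so the invariant □(¬q ∧ ¬r → ¬p) is never violated.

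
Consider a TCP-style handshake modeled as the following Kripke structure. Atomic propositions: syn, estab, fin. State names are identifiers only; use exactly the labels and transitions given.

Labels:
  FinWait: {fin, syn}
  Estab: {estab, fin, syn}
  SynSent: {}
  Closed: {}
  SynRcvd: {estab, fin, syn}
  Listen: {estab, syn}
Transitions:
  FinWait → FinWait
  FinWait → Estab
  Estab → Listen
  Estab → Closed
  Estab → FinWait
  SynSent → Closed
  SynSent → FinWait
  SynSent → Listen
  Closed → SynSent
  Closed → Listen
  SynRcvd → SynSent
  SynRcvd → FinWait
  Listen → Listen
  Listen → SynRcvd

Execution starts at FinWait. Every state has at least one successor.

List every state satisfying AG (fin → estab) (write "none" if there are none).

States satisfying fin → estab: {Estab, SynSent, Closed, SynRcvd, Listen}.
States satisfying AG (fin → estab): ∅.

none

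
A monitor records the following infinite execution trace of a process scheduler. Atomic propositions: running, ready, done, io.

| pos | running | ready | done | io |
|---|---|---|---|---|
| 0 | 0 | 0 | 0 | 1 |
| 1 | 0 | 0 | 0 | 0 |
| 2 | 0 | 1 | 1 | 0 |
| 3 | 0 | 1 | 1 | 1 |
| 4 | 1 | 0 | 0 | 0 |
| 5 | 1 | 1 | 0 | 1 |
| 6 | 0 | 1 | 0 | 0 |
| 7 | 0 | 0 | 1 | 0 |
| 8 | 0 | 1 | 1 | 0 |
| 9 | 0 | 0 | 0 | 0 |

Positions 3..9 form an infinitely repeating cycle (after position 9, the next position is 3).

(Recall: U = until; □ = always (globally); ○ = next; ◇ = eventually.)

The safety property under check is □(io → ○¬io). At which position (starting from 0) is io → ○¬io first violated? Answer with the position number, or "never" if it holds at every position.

never

io → ○¬io holds at every position 0..9, and those are all the positions the trace ever visits, so the invariant □(io → ○¬io) is never violated.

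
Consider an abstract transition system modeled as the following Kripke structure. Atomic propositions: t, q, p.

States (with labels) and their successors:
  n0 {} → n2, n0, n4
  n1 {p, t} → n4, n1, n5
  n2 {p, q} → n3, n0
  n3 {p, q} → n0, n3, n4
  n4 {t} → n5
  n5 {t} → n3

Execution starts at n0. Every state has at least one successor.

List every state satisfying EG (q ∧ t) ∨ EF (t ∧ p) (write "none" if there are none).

States satisfying q ∧ t: ∅.
States satisfying EG (q ∧ t): ∅.
States satisfying t ∧ p: {n1}.
States satisfying EF (t ∧ p): {n1}.
States satisfying EG (q ∧ t) ∨ EF (t ∧ p): {n1}.

{n1}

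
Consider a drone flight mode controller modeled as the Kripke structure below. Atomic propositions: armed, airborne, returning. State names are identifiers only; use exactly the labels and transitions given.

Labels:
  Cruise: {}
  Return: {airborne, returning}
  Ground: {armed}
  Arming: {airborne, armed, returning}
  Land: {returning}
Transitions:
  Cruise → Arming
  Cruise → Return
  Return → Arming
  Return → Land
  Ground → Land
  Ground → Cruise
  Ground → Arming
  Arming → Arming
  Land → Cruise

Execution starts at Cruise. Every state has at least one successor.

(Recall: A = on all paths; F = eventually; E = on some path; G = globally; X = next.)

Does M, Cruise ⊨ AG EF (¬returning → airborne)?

States satisfying EF (¬returning → airborne): {Cruise, Return, Ground, Arming, Land}.
States satisfying AG EF (¬returning → airborne): {Cruise, Return, Ground, Arming, Land}.
Every state reachable from Cruise satisfies EF (¬returning → airborne).
Cruise ∈ Sat(AG EF (¬returning → airborne)).

Satisfied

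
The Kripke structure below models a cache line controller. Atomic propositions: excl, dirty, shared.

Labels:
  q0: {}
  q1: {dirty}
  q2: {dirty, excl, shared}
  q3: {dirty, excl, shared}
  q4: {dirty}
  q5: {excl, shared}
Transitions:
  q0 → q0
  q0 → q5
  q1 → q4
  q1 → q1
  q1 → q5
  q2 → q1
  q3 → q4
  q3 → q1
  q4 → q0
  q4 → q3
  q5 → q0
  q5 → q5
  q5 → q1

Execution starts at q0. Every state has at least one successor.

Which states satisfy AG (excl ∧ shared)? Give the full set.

States satisfying excl ∧ shared: {q2, q3, q5}.
States satisfying AG (excl ∧ shared): ∅.

none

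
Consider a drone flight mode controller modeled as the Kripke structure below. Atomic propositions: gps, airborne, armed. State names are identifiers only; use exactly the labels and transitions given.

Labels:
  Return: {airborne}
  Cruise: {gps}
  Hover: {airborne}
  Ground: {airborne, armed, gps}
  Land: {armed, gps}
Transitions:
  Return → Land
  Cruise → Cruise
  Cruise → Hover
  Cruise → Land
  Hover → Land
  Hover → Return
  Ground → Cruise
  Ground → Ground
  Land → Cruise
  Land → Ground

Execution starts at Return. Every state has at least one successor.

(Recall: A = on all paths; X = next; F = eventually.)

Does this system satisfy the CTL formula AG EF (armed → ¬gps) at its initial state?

States satisfying EF (armed → ¬gps): {Return, Cruise, Hover, Ground, Land}.
States satisfying AG EF (armed → ¬gps): {Return, Cruise, Hover, Ground, Land}.
Every state reachable from Return satisfies EF (armed → ¬gps).
Return ∈ Sat(AG EF (armed → ¬gps)).

Holds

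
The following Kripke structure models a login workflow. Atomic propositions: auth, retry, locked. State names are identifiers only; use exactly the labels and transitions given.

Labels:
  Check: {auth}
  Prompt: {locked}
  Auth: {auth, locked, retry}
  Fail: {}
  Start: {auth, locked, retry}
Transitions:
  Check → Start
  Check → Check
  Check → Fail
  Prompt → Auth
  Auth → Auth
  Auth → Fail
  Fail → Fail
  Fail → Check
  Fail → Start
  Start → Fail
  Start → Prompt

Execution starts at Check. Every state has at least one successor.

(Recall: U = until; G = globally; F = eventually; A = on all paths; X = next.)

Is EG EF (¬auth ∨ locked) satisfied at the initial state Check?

Holds

States satisfying EF (¬auth ∨ locked): {Check, Prompt, Auth, Fail, Start}.
States satisfying EG EF (¬auth ∨ locked): {Check, Prompt, Auth, Fail, Start}.
Check ∈ Sat(EG EF (¬auth ∨ locked)).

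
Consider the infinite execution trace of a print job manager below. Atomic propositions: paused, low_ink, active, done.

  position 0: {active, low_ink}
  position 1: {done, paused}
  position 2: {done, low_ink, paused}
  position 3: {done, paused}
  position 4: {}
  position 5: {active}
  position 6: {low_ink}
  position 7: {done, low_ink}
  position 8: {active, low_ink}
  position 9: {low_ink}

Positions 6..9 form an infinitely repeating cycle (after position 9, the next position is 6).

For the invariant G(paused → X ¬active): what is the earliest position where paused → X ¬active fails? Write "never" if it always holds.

paused → X ¬active holds at every position 0..9, and those are all the positions the trace ever visits, so the invariant G(paused → X ¬active) is never violated.

never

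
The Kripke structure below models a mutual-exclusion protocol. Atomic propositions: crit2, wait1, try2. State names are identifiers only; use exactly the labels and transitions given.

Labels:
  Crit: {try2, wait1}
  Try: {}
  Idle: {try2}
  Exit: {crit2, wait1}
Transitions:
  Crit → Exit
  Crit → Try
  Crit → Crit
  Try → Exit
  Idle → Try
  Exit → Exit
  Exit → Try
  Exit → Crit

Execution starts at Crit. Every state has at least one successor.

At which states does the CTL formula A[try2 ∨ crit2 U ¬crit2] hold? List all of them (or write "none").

{Crit, Try, Idle}

States satisfying try2 ∨ crit2: {Crit, Idle, Exit}.
States satisfying ¬crit2: {Crit, Try, Idle}.
States satisfying A[try2 ∨ crit2 U ¬crit2]: {Crit, Try, Idle}.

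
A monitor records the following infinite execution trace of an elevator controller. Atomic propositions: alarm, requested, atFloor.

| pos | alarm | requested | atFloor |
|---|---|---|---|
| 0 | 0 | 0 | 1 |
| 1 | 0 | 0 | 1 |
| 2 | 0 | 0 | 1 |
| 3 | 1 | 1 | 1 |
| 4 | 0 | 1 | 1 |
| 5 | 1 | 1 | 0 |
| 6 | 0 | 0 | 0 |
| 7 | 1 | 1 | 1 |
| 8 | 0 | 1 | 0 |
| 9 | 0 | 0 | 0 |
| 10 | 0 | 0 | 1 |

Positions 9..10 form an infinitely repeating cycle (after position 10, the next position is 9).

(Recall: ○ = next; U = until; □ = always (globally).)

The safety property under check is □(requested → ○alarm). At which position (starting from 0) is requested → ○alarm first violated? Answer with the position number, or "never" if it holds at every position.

Check requested → ○alarm at each position in order: 0 ✓, 1 ✓, 2 ✓.
At position 3 the labels are {alarm, atFloor, requested} and the next position 4 has {atFloor, requested}, so requested → ○alarm is false there. This is the first violation.

3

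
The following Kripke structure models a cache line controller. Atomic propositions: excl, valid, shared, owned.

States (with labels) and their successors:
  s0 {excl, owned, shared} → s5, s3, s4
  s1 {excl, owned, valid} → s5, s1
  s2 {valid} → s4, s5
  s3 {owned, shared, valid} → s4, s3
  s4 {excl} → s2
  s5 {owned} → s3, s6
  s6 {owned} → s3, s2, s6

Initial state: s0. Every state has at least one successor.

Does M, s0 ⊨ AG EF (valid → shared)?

States satisfying EF (valid → shared): {s0, s1, s2, s3, s4, s5, s6}.
States satisfying AG EF (valid → shared): {s0, s1, s2, s3, s4, s5, s6}.
Every state reachable from s0 satisfies EF (valid → shared).
s0 ∈ Sat(AG EF (valid → shared)).

Holds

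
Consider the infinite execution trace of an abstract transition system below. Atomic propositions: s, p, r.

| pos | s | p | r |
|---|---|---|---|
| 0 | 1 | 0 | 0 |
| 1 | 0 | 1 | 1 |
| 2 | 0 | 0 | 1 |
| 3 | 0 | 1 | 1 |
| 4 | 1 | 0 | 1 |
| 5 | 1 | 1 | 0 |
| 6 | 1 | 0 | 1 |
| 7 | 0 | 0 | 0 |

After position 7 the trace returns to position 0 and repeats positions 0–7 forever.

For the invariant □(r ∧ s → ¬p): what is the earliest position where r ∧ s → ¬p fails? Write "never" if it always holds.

r ∧ s → ¬p holds at every position 0..7, and those are all the positions the trace ever visits, so the invariant □(r ∧ s → ¬p) is never violated.

never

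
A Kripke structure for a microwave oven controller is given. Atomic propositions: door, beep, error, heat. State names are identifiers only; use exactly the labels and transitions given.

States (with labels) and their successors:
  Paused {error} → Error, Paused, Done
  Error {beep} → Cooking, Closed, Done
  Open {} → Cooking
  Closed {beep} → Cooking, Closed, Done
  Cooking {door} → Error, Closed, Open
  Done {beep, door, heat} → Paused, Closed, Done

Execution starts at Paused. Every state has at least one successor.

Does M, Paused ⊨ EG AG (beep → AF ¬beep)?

No

States satisfying AG (beep → AF ¬beep): ∅.
States satisfying EG AG (beep → AF ¬beep): ∅.
No suitable path/successor from Paused witnesses the formula.
Paused ∉ Sat(EG AG (beep → AF ¬beep)).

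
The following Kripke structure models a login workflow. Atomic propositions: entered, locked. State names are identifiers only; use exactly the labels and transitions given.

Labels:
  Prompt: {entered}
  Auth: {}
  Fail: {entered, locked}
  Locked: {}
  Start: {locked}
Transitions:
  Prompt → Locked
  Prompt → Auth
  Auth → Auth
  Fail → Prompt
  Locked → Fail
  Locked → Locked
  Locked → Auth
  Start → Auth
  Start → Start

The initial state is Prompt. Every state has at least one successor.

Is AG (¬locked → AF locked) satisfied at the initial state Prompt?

Violated

States satisfying ¬locked → AF locked: {Fail, Start}.
States satisfying AG (¬locked → AF locked): ∅.
Auth is reachable from Prompt and violates ¬locked → AF locked, so AG fails at Prompt.
Prompt ∉ Sat(AG (¬locked → AF locked)).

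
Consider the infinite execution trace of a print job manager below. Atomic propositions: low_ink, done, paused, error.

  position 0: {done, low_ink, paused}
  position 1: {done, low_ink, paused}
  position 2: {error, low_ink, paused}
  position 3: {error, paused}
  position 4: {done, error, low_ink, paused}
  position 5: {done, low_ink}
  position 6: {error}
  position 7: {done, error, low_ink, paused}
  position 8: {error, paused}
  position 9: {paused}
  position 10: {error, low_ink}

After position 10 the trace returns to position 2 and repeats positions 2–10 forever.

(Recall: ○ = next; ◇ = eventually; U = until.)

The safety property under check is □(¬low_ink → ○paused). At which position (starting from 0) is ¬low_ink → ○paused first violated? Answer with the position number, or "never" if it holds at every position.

Check ¬low_ink → ○paused at each position in order: 0 ✓, 1 ✓, 2 ✓, 3 ✓, 4 ✓, 5 ✓, 6 ✓, 7 ✓, 8 ✓.
At position 9 the labels are {paused} and the next position 10 has {error, low_ink}, so ¬low_ink → ○paused is false there. This is the first violation.

9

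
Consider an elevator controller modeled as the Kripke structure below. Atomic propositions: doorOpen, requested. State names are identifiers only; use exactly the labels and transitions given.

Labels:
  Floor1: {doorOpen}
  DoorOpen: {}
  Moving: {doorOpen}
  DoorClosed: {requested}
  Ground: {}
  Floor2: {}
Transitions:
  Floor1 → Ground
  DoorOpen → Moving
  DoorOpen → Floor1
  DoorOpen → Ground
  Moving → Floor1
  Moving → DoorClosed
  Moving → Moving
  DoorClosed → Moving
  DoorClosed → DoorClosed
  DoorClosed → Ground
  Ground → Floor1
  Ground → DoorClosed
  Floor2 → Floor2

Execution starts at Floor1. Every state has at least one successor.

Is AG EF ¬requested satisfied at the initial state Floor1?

States satisfying EF ¬requested: {Floor1, DoorOpen, Moving, DoorClosed, Ground, Floor2}.
States satisfying AG EF ¬requested: {Floor1, DoorOpen, Moving, DoorClosed, Ground, Floor2}.
Every state reachable from Floor1 satisfies EF ¬requested.
Floor1 ∈ Sat(AG EF ¬requested).

Holds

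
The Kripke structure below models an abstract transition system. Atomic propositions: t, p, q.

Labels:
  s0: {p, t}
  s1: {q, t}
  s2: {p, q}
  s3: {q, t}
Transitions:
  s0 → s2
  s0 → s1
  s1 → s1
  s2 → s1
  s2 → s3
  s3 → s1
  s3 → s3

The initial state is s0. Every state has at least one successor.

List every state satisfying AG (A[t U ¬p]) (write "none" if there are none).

States satisfying A[t U ¬p]: {s1, s3}.
States satisfying AG (A[t U ¬p]): {s1, s3}.

{s1, s3}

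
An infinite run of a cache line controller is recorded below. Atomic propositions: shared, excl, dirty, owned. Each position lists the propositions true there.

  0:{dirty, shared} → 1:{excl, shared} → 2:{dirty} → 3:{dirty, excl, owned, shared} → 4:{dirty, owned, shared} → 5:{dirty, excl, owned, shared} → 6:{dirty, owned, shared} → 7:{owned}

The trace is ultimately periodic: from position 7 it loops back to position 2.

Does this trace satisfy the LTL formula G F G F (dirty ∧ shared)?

F G F (dirty ∧ shared) holds at every position 0..7, and those are all positions ever visited, so G F G F (dirty ∧ shared) holds.

Satisfied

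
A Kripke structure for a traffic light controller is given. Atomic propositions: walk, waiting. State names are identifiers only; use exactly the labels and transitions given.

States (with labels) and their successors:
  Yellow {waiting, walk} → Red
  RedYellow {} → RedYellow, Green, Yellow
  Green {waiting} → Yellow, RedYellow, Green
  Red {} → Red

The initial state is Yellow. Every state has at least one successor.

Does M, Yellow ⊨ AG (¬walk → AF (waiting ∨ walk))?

States satisfying ¬walk → AF (waiting ∨ walk): {Yellow, Green}.
States satisfying AG (¬walk → AF (waiting ∨ walk)): ∅.
Red is reachable from Yellow and violates ¬walk → AF (waiting ∨ walk), so AG fails at Yellow.
Yellow ∉ Sat(AG (¬walk → AF (waiting ∨ walk))).

Does not hold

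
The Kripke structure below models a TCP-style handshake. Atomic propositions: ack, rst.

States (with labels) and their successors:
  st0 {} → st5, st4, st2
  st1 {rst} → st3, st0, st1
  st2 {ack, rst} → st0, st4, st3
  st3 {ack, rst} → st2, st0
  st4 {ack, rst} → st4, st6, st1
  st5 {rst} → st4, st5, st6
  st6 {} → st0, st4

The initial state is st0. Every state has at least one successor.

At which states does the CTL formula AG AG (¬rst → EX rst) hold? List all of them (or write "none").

States satisfying AG (¬rst → EX rst): {st0, st1, st2, st3, st4, st5, st6}.
States satisfying AG AG (¬rst → EX rst): {st0, st1, st2, st3, st4, st5, st6}.

{st0, st1, st2, st3, st4, st5, st6}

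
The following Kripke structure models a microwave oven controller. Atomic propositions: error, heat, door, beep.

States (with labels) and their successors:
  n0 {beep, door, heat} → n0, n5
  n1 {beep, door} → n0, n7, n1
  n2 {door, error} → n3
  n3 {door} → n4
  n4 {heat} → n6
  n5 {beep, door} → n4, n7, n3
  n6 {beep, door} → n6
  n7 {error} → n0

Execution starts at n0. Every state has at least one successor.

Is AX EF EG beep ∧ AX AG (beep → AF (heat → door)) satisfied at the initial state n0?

Satisfied

States satisfying EF EG beep: {n0, n1, n2, n3, n4, n5, n6, n7}.
States satisfying AX EF EG beep: {n0, n1, n2, n3, n4, n5, n6, n7}.
States satisfying AG (beep → AF (heat → door)): {n0, n1, n2, n3, n4, n5, n6, n7}.
States satisfying AX AG (beep → AF (heat → door)): {n0, n1, n2, n3, n4, n5, n6, n7}.
States satisfying AX EF EG beep ∧ AX AG (beep → AF (heat → door)): {n0, n1, n2, n3, n4, n5, n6, n7}.
n0 ∈ Sat(AX EF EG beep ∧ AX AG (beep → AF (heat → door))).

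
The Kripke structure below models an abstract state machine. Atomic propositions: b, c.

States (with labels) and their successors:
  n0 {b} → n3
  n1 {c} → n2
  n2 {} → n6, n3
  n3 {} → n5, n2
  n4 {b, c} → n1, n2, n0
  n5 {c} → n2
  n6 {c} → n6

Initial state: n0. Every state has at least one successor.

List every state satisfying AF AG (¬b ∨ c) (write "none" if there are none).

{n0, n1, n2, n3, n4, n5, n6}

States satisfying AG (¬b ∨ c): {n1, n2, n3, n5, n6}.
States satisfying AF AG (¬b ∨ c): {n0, n1, n2, n3, n4, n5, n6}.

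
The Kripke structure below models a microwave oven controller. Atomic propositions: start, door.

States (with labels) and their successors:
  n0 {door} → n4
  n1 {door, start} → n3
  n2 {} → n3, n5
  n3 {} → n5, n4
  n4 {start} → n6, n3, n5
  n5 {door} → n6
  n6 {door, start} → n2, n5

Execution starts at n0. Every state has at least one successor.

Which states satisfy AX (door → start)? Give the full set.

{n0, n1, n5}

States satisfying door → start: {n1, n2, n3, n4, n6}.
States satisfying AX (door → start): {n0, n1, n5}.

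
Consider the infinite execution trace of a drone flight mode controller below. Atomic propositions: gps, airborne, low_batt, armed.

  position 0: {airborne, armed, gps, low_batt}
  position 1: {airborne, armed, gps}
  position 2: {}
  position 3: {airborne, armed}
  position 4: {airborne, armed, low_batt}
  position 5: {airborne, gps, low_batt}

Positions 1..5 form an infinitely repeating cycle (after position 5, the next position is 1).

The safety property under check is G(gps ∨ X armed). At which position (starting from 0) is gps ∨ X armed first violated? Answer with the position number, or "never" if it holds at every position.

4

Check gps ∨ X armed at each position in order: 0 ✓, 1 ✓, 2 ✓, 3 ✓.
At position 4 the labels are {airborne, armed, low_batt} and the next position 5 has {airborne, gps, low_batt}, so gps ∨ X armed is false there. This is the first violation.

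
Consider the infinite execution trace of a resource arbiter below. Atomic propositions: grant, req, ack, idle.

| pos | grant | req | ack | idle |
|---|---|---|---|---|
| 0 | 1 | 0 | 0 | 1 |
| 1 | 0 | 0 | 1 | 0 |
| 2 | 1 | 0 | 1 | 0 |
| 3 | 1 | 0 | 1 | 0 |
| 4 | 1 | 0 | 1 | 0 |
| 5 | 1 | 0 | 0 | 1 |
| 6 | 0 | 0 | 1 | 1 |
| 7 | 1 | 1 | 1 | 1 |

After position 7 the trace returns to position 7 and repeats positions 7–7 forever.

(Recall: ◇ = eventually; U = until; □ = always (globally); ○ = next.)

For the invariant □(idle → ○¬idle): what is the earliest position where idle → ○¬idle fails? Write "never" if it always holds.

Check idle → ○¬idle at each position in order: 0 ✓, 1 ✓, 2 ✓, 3 ✓, 4 ✓.
At position 5 the labels are {grant, idle} and the next position 6 has {ack, idle}, so idle → ○¬idle is false there. This is the first violation.

5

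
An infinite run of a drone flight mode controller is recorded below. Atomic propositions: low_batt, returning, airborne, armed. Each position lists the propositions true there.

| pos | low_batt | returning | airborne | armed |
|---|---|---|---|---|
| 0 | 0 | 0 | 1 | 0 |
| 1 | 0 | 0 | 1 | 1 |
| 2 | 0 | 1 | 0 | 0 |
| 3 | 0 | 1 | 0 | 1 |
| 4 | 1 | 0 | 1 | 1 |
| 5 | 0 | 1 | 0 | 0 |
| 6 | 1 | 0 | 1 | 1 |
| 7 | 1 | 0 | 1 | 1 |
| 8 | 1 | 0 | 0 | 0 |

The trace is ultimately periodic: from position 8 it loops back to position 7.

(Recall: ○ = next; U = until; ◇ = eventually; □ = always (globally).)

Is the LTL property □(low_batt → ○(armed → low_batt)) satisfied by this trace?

Yes

low_batt → ○(armed → low_batt) holds at every position 0..8, and those are all positions ever visited, so □(low_batt → ○(armed → low_batt)) holds.
Positions where low_batt holds: 4, 6, 7, 8.
Check ○(armed → low_batt) at each: 4→ok, 6→ok, 7→ok, 8→ok.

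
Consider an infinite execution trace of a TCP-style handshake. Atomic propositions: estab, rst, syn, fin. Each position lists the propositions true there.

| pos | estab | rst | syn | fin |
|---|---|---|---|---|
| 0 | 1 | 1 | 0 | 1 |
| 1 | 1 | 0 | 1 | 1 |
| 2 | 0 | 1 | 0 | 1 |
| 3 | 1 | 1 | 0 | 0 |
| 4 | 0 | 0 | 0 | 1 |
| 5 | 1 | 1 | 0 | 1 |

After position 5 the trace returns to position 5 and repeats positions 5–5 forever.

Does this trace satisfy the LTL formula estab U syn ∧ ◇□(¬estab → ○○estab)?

Yes

Walking from position 0: syn first holds at position 1, and estab holds at every earlier position along the way, so estab U syn holds.
□(¬estab → ○○estab) holds at position 3, which is reachable from 0, so ◇□(¬estab → ○○estab) holds.
At position 0: estab U syn is true; ◇□(¬estab → ○○estab) is true; so estab U syn ∧ ◇□(¬estab → ○○estab) is true.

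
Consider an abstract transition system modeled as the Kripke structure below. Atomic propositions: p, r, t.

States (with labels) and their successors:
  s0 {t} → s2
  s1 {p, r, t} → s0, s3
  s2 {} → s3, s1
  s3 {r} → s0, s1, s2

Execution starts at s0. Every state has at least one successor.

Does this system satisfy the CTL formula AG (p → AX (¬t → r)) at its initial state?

Yes

States satisfying p → AX (¬t → r): {s0, s1, s2, s3}.
States satisfying AG (p → AX (¬t → r)): {s0, s1, s2, s3}.
Every state reachable from s0 satisfies p → AX (¬t → r).
s0 ∈ Sat(AG (p → AX (¬t → r))).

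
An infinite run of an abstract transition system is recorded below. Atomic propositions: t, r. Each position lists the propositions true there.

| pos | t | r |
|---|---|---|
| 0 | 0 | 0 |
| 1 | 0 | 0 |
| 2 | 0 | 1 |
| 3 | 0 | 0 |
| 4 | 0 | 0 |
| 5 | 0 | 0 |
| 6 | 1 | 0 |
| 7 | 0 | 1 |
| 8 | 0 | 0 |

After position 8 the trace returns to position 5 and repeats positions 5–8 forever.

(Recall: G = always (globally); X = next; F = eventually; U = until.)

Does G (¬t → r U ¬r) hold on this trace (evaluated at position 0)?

Yes

¬t → r U ¬r holds at every position 0..8, and those are all positions ever visited, so G (¬t → r U ¬r) holds.
Positions where ¬t holds: 0, 1, 2, 3, 4, 5, 7, 8.
Check r U ¬r at each: 0→ok, 1→ok, 2→ok, 3→ok, 4→ok, 5→ok, 7→ok, 8→ok.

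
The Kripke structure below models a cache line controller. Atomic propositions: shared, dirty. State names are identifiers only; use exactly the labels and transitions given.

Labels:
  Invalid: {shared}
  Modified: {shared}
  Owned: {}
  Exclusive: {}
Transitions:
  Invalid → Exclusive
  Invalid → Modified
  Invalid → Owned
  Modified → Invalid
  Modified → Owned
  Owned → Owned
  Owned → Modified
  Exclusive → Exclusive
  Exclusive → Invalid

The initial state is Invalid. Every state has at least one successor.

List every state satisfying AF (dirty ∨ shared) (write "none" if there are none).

States satisfying dirty ∨ shared: {Invalid, Modified}.
States satisfying AF (dirty ∨ shared): {Invalid, Modified}.

{Invalid, Modified}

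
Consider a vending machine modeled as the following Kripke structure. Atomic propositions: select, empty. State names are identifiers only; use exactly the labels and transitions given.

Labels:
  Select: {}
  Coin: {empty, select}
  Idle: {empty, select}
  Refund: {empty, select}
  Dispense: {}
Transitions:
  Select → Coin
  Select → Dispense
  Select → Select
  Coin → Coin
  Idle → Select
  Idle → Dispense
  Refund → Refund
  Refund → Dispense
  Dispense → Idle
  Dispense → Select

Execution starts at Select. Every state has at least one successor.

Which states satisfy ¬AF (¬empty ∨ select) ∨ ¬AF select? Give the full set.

States satisfying ¬empty ∨ select: {Select, Coin, Idle, Refund, Dispense}.
States satisfying AF (¬empty ∨ select): {Select, Coin, Idle, Refund, Dispense}.
States satisfying ¬AF (¬empty ∨ select): ∅.
States satisfying select: {Coin, Idle, Refund}.
States satisfying AF select: {Coin, Idle, Refund}.
States satisfying ¬AF select: {Select, Dispense}.
States satisfying ¬AF (¬empty ∨ select) ∨ ¬AF select: {Select, Dispense}.

{Select, Dispense}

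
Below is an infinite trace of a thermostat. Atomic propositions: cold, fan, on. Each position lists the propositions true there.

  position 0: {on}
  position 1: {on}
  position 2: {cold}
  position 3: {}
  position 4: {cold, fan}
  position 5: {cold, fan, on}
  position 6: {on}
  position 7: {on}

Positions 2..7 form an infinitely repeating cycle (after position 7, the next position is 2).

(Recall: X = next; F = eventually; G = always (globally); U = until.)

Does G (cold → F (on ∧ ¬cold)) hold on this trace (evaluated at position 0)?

cold → F (on ∧ ¬cold) holds at every position 0..7, and those are all positions ever visited, so G (cold → F (on ∧ ¬cold)) holds.
Positions where cold holds: 2, 4, 5.
Check F (on ∧ ¬cold) at each: 2→ok, 4→ok, 5→ok.

Satisfied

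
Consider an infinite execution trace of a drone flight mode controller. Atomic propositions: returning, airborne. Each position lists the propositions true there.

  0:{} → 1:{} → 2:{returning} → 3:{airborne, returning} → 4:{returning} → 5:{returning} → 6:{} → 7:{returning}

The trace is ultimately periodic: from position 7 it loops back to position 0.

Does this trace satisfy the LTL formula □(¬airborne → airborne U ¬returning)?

¬airborne → airborne U ¬returning must hold at every position from 0 onward. It fails at position 2, so □(¬airborne → airborne U ¬returning) is false.
Positions where ¬airborne holds: 0, 1, 2, 4, 5, 6, 7.
Check airborne U ¬returning at each: 0→ok, 1→ok, 2→fails, 4→fails, 5→fails, 6→ok, 7→fails.

Violated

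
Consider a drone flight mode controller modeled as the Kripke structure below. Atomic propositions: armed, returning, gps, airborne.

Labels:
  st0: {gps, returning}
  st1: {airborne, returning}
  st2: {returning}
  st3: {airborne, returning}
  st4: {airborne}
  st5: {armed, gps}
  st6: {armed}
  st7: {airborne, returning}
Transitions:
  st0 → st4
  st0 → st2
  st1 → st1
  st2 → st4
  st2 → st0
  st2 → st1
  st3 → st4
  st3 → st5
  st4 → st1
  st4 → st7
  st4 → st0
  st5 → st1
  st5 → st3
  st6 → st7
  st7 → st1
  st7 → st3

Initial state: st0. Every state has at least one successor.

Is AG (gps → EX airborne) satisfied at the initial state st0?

Holds

States satisfying gps → EX airborne: {st0, st1, st2, st3, st4, st5, st6, st7}.
States satisfying AG (gps → EX airborne): {st0, st1, st2, st3, st4, st5, st6, st7}.
Every state reachable from st0 satisfies gps → EX airborne.
st0 ∈ Sat(AG (gps → EX airborne)).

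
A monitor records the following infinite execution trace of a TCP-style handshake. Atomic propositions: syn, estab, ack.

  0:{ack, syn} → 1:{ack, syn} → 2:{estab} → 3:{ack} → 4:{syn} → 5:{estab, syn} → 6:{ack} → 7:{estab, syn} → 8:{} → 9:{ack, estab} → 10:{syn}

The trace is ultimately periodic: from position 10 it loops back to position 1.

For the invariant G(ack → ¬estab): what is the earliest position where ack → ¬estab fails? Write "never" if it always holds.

9

Check ack → ¬estab at each position in order: 0 ✓, 1 ✓, 2 ✓, 3 ✓, 4 ✓, 5 ✓, 6 ✓, 7 ✓, 8 ✓.
At position 9 the labels are {ack, estab}, so ack → ¬estab is false there. This is the first violation.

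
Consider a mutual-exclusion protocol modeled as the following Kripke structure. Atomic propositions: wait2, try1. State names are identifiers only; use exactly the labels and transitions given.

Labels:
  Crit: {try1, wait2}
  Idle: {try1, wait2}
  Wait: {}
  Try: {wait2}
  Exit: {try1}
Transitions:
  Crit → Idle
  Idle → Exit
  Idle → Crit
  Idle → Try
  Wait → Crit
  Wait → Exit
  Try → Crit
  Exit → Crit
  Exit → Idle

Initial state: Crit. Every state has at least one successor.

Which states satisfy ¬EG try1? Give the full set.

{Wait, Try}

States satisfying try1: {Crit, Idle, Exit}.
States satisfying EG try1: {Crit, Idle, Exit}.
States satisfying ¬EG try1: {Wait, Try}.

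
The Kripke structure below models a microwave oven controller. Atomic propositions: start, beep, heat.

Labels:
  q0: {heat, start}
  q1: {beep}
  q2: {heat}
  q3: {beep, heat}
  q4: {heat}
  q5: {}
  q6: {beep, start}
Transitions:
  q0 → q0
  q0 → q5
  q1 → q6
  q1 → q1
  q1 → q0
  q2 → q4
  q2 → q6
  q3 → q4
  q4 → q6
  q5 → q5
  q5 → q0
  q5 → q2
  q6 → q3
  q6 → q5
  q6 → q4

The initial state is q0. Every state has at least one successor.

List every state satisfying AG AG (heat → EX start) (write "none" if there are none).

States satisfying AG (heat → EX start): ∅.
States satisfying AG AG (heat → EX start): ∅.

none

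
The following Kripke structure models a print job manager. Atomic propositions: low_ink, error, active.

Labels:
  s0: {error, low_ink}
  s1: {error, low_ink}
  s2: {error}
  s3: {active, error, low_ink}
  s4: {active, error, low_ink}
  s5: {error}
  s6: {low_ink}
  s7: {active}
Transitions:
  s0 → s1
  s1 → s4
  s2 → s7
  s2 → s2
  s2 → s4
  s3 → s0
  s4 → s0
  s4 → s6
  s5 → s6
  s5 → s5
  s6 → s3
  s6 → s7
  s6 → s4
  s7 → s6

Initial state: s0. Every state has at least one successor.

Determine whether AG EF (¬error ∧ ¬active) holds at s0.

Satisfied

States satisfying EF (¬error ∧ ¬active): {s0, s1, s2, s3, s4, s5, s6, s7}.
States satisfying AG EF (¬error ∧ ¬active): {s0, s1, s2, s3, s4, s5, s6, s7}.
Every state reachable from s0 satisfies EF (¬error ∧ ¬active).
s0 ∈ Sat(AG EF (¬error ∧ ¬active)).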